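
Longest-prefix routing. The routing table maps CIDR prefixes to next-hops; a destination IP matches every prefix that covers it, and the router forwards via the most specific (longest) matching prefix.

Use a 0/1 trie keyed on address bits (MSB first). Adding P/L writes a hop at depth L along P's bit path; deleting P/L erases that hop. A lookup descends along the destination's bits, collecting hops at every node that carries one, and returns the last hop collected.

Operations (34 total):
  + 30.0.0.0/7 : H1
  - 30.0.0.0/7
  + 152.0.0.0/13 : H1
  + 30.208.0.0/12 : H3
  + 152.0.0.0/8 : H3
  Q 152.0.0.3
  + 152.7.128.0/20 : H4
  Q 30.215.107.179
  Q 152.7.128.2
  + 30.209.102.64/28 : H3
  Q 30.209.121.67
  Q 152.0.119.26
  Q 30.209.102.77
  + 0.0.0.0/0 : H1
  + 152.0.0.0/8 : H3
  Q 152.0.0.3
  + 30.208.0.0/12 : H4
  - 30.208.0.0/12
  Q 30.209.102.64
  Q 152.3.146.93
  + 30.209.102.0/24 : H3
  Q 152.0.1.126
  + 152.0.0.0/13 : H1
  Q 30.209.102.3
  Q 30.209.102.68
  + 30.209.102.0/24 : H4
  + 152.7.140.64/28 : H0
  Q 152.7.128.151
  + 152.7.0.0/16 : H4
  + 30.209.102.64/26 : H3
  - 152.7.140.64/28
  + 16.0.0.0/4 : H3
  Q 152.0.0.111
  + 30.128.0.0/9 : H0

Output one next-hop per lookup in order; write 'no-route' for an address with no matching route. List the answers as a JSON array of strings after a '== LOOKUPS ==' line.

Apply in order:
  + 30.0.0.0/7 (H1) depth=7
  del 30.0.0.0/7 (clear depth 7)
  + 152.0.0.0/13 (H1) depth=13
  + 30.208.0.0/12 (H3) depth=12
  + 152.0.0.0/8 (H3) depth=8
  ? 152.0.0.3  path d0:-→d1:-→d2:-→d3:-→d4:-→d5:-→d6:-→d7:-→d8:H3→d9:-→d10:-→d11:-→d12:-→d13:H1  best=H1
  + 152.7.128.0/20 (H4) depth=20
  ? 30.215.107.179  path d0:-→d1:-→d2:-→d3:-→d4:-→d5:-→d6:-→d7:-→d8:-→d9:-→d10:-→d11:-→d12:H3  best=H3
  ? 152.7.128.2  path d0:-→d1:-→d2:-→d3:-→d4:-→d5:-→d6:-→d7:-→d8:H3→d9:-→d10:-→d11:-→d12:-→d13:H1→d14:-→d15:-→d16:-→d17:-→d18:-→d19:-→d20:H4  best=H4
  + 30.209.102.64/28 (H3) depth=28
  ? 30.209.121.67  path d0:-→d1:-→d2:-→d3:-→d4:-→d5:-→d6:-→d7:-→d8:-→d9:-→d10:-→d11:-→d12:H3→d13:-→d14:-→d15:-→d16:-→d17:-→d18:-→d19:-  best=H3
  ? 152.0.119.26  path d0:-→d1:-→d2:-→d3:-→d4:-→d5:-→d6:-→d7:-→d8:H3→d9:-→d10:-→d11:-→d12:-→d13:H1  best=H1
  ? 30.209.102.77  path d0:-→d1:-→d2:-→d3:-→d4:-→d5:-→d6:-→d7:-→d8:-→d9:-→d10:-→d11:-→d12:H3→d13:-→d14:-→d15:-→d16:-→d17:-→d18:-→d19:-→d20:-→d21:-→d22:-→d23:-→d24:-→d25:-→d26:-→d27:-→d28:H3  best=H3
  + 0.0.0.0/0 (H1) depth=0
  + 152.0.0.0/8 (H3) depth=8
  ? 152.0.0.3  path d0:H1→d1:-→d2:-→d3:-→d4:-→d5:-→d6:-→d7:-→d8:H3→d9:-→d10:-→d11:-→d12:-→d13:H1  best=H1
  + 30.208.0.0/12 (H4) depth=12
  del 30.208.0.0/12 (clear depth 12)
  ? 30.209.102.64  path d0:H1→d1:-→d2:-→d3:-→d4:-→d5:-→d6:-→d7:-→d8:-→d9:-→d10:-→d11:-→d12:-→d13:-→d14:-→d15:-→d16:-→d17:-→d18:-→d19:-→d20:-→d21:-→d22:-→d23:-→d24:-→d25:-→d26:-→d27:-→d28:H3  best=H3
  ? 152.3.146.93  path d0:H1→d1:-→d2:-→d3:-→d4:-→d5:-→d6:-→d7:-→d8:H3→d9:-→d10:-→d11:-→d12:-→d13:H1  best=H1
  + 30.209.102.0/24 (H3) depth=24
  ? 152.0.1.126  path d0:H1→d1:-→d2:-→d3:-→d4:-→d5:-→d6:-→d7:-→d8:H3→d9:-→d10:-→d11:-→d12:-→d13:H1  best=H1
  + 152.0.0.0/13 (H1) depth=13
  ? 30.209.102.3  path d0:H1→d1:-→d2:-→d3:-→d4:-→d5:-→d6:-→d7:-→d8:-→d9:-→d10:-→d11:-→d12:-→d13:-→d14:-→d15:-→d16:-→d17:-→d18:-→d19:-→d20:-→d21:-→d22:-→d23:-→d24:H3→d25:-  best=H3
  ? 30.209.102.68  path d0:H1→d1:-→d2:-→d3:-→d4:-→d5:-→d6:-→d7:-→d8:-→d9:-→d10:-→d11:-→d12:-→d13:-→d14:-→d15:-→d16:-→d17:-→d18:-→d19:-→d20:-→d21:-→d22:-→d23:-→d24:H3→d25:-→d26:-→d27:-→d28:H3  best=H3
  + 30.209.102.0/24 (H4) depth=24
  + 152.7.140.64/28 (H0) depth=28
  ? 152.7.128.151  path d0:H1→d1:-→d2:-→d3:-→d4:-→d5:-→d6:-→d7:-→d8:H3→d9:-→d10:-→d11:-→d12:-→d13:H1→d14:-→d15:-→d16:-→d17:-→d18:-→d19:-→d20:H4  best=H4
  + 152.7.0.0/16 (H4) depth=16
  + 30.209.102.64/26 (H3) depth=26
  del 152.7.140.64/28 (clear depth 28)
  + 16.0.0.0/4 (H3) depth=4
  ? 152.0.0.111  path d0:H1→d1:-→d2:-→d3:-→d4:-→d5:-→d6:-→d7:-→d8:H3→d9:-→d10:-→d11:-→d12:-→d13:H1  best=H1
  + 30.128.0.0/9 (H0) depth=9

== LOOKUPS ==
["H1","H3","H4","H3","H1","H3","H1","H3","H1","H1","H3","H3","H4","H1"]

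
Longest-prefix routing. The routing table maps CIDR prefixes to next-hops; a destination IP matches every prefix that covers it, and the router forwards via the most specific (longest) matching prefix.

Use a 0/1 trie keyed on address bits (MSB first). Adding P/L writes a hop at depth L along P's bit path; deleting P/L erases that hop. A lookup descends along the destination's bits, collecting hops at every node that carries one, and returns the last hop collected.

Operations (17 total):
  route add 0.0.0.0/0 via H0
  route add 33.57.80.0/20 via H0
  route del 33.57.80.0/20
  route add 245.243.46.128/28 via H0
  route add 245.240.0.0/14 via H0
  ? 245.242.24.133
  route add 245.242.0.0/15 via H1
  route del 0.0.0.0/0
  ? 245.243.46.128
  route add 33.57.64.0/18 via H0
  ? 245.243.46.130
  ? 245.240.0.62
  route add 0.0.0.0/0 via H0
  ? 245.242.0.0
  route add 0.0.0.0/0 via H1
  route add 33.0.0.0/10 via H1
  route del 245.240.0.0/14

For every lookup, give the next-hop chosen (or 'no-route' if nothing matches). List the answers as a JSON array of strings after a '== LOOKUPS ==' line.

Process each operation:
  + 0.0.0.0/0 (H0) depth=0
  + 33.57.80.0/20 (H0) depth=20
  del 33.57.80.0/20 (clear depth 20)
  + 245.243.46.128/28 (H0) depth=28
  + 245.240.0.0/14 (H0) depth=14
  Q 245.242.24.133: descend 111101011111001 ; hops seen [H0,H0] ; pick H0
  + 245.242.0.0/15 (H1) depth=15
  del 0.0.0.0/0 (clear depth 0)
  Q 245.243.46.128: descend 1111010111110011001011101000 ; hops seen [H0,H1,H0] ; pick H0
  + 33.57.64.0/18 (H0) depth=18
  Q 245.243.46.130: descend 1111010111110011001011101000 ; hops seen [H0,H1,H0] ; pick H0
  Q 245.240.0.62: descend 11110101111100 ; hops seen [H0] ; pick H0
  + 0.0.0.0/0 (H0) depth=0
  Q 245.242.0.0: descend 111101011111001 ; hops seen [H0,H0,H1] ; pick H1
  + 0.0.0.0/0 (H1) depth=0
  + 33.0.0.0/10 (H1) depth=10
  del 245.240.0.0/14 (clear depth 14)

== LOOKUPS ==
["H0","H0","H0","H0","H1"]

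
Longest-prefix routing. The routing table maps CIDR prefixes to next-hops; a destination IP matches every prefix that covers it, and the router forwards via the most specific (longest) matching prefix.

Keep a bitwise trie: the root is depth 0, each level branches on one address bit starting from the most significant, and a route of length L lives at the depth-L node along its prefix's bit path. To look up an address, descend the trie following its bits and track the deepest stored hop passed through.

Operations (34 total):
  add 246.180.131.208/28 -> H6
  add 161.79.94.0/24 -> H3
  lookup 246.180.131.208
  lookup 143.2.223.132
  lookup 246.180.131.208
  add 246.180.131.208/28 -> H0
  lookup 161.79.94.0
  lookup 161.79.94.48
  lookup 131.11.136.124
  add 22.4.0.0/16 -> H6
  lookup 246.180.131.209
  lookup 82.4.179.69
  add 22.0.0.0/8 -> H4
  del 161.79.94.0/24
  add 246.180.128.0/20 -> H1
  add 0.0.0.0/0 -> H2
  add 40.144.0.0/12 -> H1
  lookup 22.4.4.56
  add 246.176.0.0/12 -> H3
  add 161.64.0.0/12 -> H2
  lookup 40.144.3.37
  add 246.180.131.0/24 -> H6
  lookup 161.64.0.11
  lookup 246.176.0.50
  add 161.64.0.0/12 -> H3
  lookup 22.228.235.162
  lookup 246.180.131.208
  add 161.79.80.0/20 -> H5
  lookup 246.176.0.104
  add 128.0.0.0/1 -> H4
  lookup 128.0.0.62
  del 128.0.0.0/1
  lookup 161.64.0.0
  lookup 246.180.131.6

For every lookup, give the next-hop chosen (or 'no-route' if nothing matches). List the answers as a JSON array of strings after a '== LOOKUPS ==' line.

Process each operation:
  + 246.180.131.208/28 (H6) depth=28
  + 161.79.94.0/24 (H3) depth=24
  Q 246.180.131.208: descend 1111011010110100100000111101 ; hops seen [H6] ; pick H6
  Q 143.2.223.132: descend 10 ; hops seen [∅] ; pick no-route
  Q 246.180.131.208: descend 1111011010110100100000111101 ; hops seen [H6] ; pick H6
  + 246.180.131.208/28 (H0) depth=28
  Q 161.79.94.0: descend 101000010100111101011110 ; hops seen [H3] ; pick H3
  Q 161.79.94.48: descend 101000010100111101011110 ; hops seen [H3] ; pick H3
  Q 131.11.136.124: descend 10 ; hops seen [∅] ; pick no-route
  + 22.4.0.0/16 (H6) depth=16
  Q 246.180.131.209: descend 1111011010110100100000111101 ; hops seen [H0] ; pick H0
  Q 82.4.179.69: descend 0 ; hops seen [∅] ; pick no-route
  + 22.0.0.0/8 (H4) depth=8
  del 161.79.94.0/24 (clear depth 24)
  + 246.180.128.0/20 (H1) depth=20
  + 0.0.0.0/0 (H2) depth=0
  + 40.144.0.0/12 (H1) depth=12
  Q 22.4.4.56: descend 0001011000000100 ; hops seen [H2,H4,H6] ; pick H6
  + 246.176.0.0/12 (H3) depth=12
  + 161.64.0.0/12 (H2) depth=12
  Q 40.144.3.37: descend 001010001001 ; hops seen [H2,H1] ; pick H1
  + 246.180.131.0/24 (H6) depth=24
  Q 161.64.0.11: descend 101000010100 ; hops seen [H2,H2] ; pick H2
  Q 246.176.0.50: descend 1111011010110 ; hops seen [H2,H3] ; pick H3
  + 161.64.0.0/12 (H3) depth=12
  Q 22.228.235.162: descend 00010110 ; hops seen [H2,H4] ; pick H4
  Q 246.180.131.208: descend 1111011010110100100000111101 ; hops seen [H2,H3,H1,H6,H0] ; pick H0
  + 161.79.80.0/20 (H5) depth=20
  Q 246.176.0.104: descend 1111011010110 ; hops seen [H2,H3] ; pick H3
  + 128.0.0.0/1 (H4) depth=1
  Q 128.0.0.62: descend 10 ; hops seen [H2,H4] ; pick H4
  del 128.0.0.0/1 (clear depth 1)
  Q 161.64.0.0: descend 101000010100 ; hops seen [H2,H3] ; pick H3
  Q 246.180.131.6: descend 111101101011010010000011 ; hops seen [H2,H3,H1,H6] ; pick H6

== LOOKUPS ==
["H6","no-route","H6","H3","H3","no-route","H0","no-route","H6","H1","H2","H3","H4","H0","H3","H4","H3","H6"]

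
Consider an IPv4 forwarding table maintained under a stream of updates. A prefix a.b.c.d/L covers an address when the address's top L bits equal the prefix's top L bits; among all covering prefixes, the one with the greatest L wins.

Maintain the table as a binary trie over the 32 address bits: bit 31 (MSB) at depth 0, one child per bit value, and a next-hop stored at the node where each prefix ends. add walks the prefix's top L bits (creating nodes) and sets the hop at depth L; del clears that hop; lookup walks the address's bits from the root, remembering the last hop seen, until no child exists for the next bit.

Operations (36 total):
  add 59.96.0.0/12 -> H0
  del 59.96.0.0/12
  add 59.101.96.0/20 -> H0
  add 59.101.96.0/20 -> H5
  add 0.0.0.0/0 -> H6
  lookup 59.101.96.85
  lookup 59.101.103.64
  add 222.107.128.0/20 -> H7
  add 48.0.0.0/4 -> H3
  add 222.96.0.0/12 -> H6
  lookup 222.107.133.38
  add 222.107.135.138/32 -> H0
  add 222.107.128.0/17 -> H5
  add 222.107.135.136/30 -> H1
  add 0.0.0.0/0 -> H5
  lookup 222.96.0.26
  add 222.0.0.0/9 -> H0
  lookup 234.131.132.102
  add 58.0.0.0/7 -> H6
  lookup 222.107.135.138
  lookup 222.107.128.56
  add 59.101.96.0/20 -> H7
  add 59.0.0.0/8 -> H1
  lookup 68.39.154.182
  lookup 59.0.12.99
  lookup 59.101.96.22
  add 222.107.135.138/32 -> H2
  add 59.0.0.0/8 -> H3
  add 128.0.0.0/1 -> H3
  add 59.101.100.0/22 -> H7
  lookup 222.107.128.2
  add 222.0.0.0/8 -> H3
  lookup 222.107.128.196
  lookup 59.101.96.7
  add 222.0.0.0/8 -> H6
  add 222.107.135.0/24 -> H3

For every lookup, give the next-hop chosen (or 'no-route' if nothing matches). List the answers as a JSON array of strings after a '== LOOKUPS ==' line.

Trace:
  add 59.96.0.0/12 -> H0 at depth 12
  - 59.96.0.0/12 clear@12
  add 59.101.96.0/20 -> H0 at depth 20
  add 59.101.96.0/20 -> H5 at depth 20
  add 0.0.0.0/0 -> H6 at depth 0
  lookup 59.101.96.85: bits 00111011011001010110 walk d0:H6→d1:-→d2:-→d3:-→d4:-→d5:-→d6:-→d7:-→d8:-→d9:-→d10:-→d11:-→d12:-→d13:-→d14:-→d15:-→d16:-→d17:-→d18:-→d19:-→d20:H5 -> H5
  lookup 59.101.103.64: bits 00111011011001010110 walk d0:H6→d1:-→d2:-→d3:-→d4:-→d5:-→d6:-→d7:-→d8:-→d9:-→d10:-→d11:-→d12:-→d13:-→d14:-→d15:-→d16:-→d17:-→d18:-→d19:-→d20:H5 -> H5
  add 222.107.128.0/20 -> H7 at depth 20
  add 48.0.0.0/4 -> H3 at depth 4
  add 222.96.0.0/12 -> H6 at depth 12
  lookup 222.107.133.38: bits 11011110011010111000 walk d0:H6→d1:-→d2:-→d3:-→d4:-→d5:-→d6:-→d7:-→d8:-→d9:-→d10:-→d11:-→d12:H6→d13:-→d14:-→d15:-→d16:-→d17:-→d18:-→d19:-→d20:H7 -> H7
  add 222.107.135.138/32 -> H0 at depth 32
  add 222.107.128.0/17 -> H5 at depth 17
  add 222.107.135.136/30 -> H1 at depth 30
  add 0.0.0.0/0 -> H5 at depth 0
  lookup 222.96.0.26: bits 110111100110 walk d0:H5→d1:-→d2:-→d3:-→d4:-→d5:-→d6:-→d7:-→d8:-→d9:-→d10:-→d11:-→d12:H6 -> H6
  add 222.0.0.0/9 -> H0 at depth 9
  lookup 234.131.132.102: bits 11 walk d0:H5→d1:-→d2:- -> H5
  add 58.0.0.0/7 -> H6 at depth 7
  lookup 222.107.135.138: bits 11011110011010111000011110001010 walk d0:H5→d1:-→d2:-→d3:-→d4:-→d5:-→d6:-→d7:-→d8:-→d9:H0→d10:-→d11:-→d12:H6→d13:-→d14:-→d15:-→d16:-→d17:H5→d18:-→d19:-→d20:H7→d21:-→d22:-→d23:-→d24:-→d25:-→d26:-→d27:-→d28:-→d29:-→d30:H1→d31:-→d32:H0 -> H0
  lookup 222.107.128.56: bits 110111100110101110000 walk d0:H5→d1:-→d2:-→d3:-→d4:-→d5:-→d6:-→d7:-→d8:-→d9:H0→d10:-→d11:-→d12:H6→d13:-→d14:-→d15:-→d16:-→d17:H5→d18:-→d19:-→d20:H7→d21:- -> H7
  add 59.101.96.0/20 -> H7 at depth 20
  add 59.0.0.0/8 -> H1 at depth 8
  lookup 68.39.154.182: bits 0 walk d0:H5→d1:- -> H5
  lookup 59.0.12.99: bits 001110110 walk d0:H5→d1:-→d2:-→d3:-→d4:H3→d5:-→d6:-→d7:H6→d8:H1→d9:- -> H1
  lookup 59.101.96.22: bits 00111011011001010110 walk d0:H5→d1:-→d2:-→d3:-→d4:H3→d5:-→d6:-→d7:H6→d8:H1→d9:-→d10:-→d11:-→d12:-→d13:-→d14:-→d15:-→d16:-→d17:-→d18:-→d19:-→d20:H7 -> H7
  add 222.107.135.138/32 -> H2 at depth 32
  add 59.0.0.0/8 -> H3 at depth 8
  add 128.0.0.0/1 -> H3 at depth 1
  add 59.101.100.0/22 -> H7 at depth 22
  lookup 222.107.128.2: bits 110111100110101110000 walk d0:H5→d1:H3→d2:-→d3:-→d4:-→d5:-→d6:-→d7:-→d8:-→d9:H0→d10:-→d11:-→d12:H6→d13:-→d14:-→d15:-→d16:-→d17:H5→d18:-→d19:-→d20:H7→d21:- -> H7
  add 222.0.0.0/8 -> H3 at depth 8
  lookup 222.107.128.196: bits 110111100110101110000 walk d0:H5→d1:H3→d2:-→d3:-→d4:-→d5:-→d6:-→d7:-→d8:H3→d9:H0→d10:-→d11:-→d12:H6→d13:-→d14:-→d15:-→d16:-→d17:H5→d18:-→d19:-→d20:H7→d21:- -> H7
  lookup 59.101.96.7: bits 001110110110010101100 walk d0:H5→d1:-→d2:-→d3:-→d4:H3→d5:-→d6:-→d7:H6→d8:H3→d9:-→d10:-→d11:-→d12:-→d13:-→d14:-→d15:-→d16:-→d17:-→d18:-→d19:-→d20:H7→d21:- -> H7
  add 222.0.0.0/8 -> H6 at depth 8
  add 222.107.135.0/24 -> H3 at depth 24

== LOOKUPS ==
["H5","H5","H7","H6","H5","H0","H7","H5","H1","H7","H7","H7","H7"]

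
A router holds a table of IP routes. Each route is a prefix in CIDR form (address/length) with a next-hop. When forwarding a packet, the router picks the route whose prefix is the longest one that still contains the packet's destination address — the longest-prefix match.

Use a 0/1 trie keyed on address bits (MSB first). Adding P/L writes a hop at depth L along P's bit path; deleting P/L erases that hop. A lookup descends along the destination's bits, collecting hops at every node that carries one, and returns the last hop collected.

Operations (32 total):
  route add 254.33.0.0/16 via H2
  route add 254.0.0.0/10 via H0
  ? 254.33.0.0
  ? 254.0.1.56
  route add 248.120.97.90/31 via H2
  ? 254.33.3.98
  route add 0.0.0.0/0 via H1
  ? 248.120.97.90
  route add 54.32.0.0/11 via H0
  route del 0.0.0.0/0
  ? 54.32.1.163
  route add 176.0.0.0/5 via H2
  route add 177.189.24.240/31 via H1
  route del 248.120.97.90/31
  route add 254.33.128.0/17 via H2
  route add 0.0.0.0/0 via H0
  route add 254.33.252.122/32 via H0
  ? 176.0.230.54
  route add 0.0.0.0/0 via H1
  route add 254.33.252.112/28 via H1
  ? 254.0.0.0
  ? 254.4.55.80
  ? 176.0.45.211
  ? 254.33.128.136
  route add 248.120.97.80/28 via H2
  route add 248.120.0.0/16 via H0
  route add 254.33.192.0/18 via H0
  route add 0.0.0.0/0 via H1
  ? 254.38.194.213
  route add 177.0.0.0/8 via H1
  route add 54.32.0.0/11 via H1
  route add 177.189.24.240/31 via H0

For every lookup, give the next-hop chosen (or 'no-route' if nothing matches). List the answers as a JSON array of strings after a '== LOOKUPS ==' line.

Apply in order:
  add 254.33.0.0/16 -> H2 at depth 16
  add 254.0.0.0/10 -> H0 at depth 10
  ? 254.33.0.0  path d0:-→d1:-→d2:-→d3:-→d4:-→d5:-→d6:-→d7:-→d8:-→d9:-→d10:H0→d11:-→d12:-→d13:-→d14:-→d15:-→d16:H2  best=H2
  ? 254.0.1.56  path d0:-→d1:-→d2:-→d3:-→d4:-→d5:-→d6:-→d7:-→d8:-→d9:-→d10:H0  best=H0
  add 248.120.97.90/31 -> H2 at depth 31
  ? 254.33.3.98  path d0:-→d1:-→d2:-→d3:-→d4:-→d5:-→d6:-→d7:-→d8:-→d9:-→d10:H0→d11:-→d12:-→d13:-→d14:-→d15:-→d16:H2  best=H2
  add 0.0.0.0/0 -> H1 at depth 0
  ? 248.120.97.90  path d0:H1→d1:-→d2:-→d3:-→d4:-→d5:-→d6:-→d7:-→d8:-→d9:-→d10:-→d11:-→d12:-→d13:-→d14:-→d15:-→d16:-→d17:-→d18:-→d19:-→d20:-→d21:-→d22:-→d23:-→d24:-→d25:-→d26:-→d27:-→d28:-→d29:-→d30:-→d31:H2  best=H2
  add 54.32.0.0/11 -> H0 at depth 11
  - 0.0.0.0/0 clear@0
  ? 54.32.1.163  path d0:-→d1:-→d2:-→d3:-→d4:-→d5:-→d6:-→d7:-→d8:-→d9:-→d10:-→d11:H0  best=H0
  add 176.0.0.0/5 -> H2 at depth 5
  add 177.189.24.240/31 -> H1 at depth 31
  - 248.120.97.90/31 clear@31
  add 254.33.128.0/17 -> H2 at depth 17
  add 0.0.0.0/0 -> H0 at depth 0
  add 254.33.252.122/32 -> H0 at depth 32
  ? 176.0.230.54  path d0:H0→d1:-→d2:-→d3:-→d4:-→d5:H2→d6:-→d7:-  best=H2
  add 0.0.0.0/0 -> H1 at depth 0
  add 254.33.252.112/28 -> H1 at depth 28
  ? 254.0.0.0  path d0:H1→d1:-→d2:-→d3:-→d4:-→d5:-→d6:-→d7:-→d8:-→d9:-→d10:H0  best=H0
  ? 254.4.55.80  path d0:H1→d1:-→d2:-→d3:-→d4:-→d5:-→d6:-→d7:-→d8:-→d9:-→d10:H0  best=H0
  ? 176.0.45.211  path d0:H1→d1:-→d2:-→d3:-→d4:-→d5:H2→d6:-→d7:-  best=H2
  ? 254.33.128.136  path d0:H1→d1:-→d2:-→d3:-→d4:-→d5:-→d6:-→d7:-→d8:-→d9:-→d10:H0→d11:-→d12:-→d13:-→d14:-→d15:-→d16:H2→d17:H2  best=H2
  add 248.120.97.80/28 -> H2 at depth 28
  add 248.120.0.0/16 -> H0 at depth 16
  add 254.33.192.0/18 -> H0 at depth 18
  add 0.0.0.0/0 -> H1 at depth 0
  ? 254.38.194.213  path d0:H1→d1:-→d2:-→d3:-→d4:-→d5:-→d6:-→d7:-→d8:-→d9:-→d10:H0→d11:-→d12:-→d13:-  best=H0
  add 177.0.0.0/8 -> H1 at depth 8
  add 54.32.0.0/11 -> H1 at depth 11
  add 177.189.24.240/31 -> H0 at depth 31

== LOOKUPS ==
["H2","H0","H2","H2","H0","H2","H0","H0","H2","H2","H0"]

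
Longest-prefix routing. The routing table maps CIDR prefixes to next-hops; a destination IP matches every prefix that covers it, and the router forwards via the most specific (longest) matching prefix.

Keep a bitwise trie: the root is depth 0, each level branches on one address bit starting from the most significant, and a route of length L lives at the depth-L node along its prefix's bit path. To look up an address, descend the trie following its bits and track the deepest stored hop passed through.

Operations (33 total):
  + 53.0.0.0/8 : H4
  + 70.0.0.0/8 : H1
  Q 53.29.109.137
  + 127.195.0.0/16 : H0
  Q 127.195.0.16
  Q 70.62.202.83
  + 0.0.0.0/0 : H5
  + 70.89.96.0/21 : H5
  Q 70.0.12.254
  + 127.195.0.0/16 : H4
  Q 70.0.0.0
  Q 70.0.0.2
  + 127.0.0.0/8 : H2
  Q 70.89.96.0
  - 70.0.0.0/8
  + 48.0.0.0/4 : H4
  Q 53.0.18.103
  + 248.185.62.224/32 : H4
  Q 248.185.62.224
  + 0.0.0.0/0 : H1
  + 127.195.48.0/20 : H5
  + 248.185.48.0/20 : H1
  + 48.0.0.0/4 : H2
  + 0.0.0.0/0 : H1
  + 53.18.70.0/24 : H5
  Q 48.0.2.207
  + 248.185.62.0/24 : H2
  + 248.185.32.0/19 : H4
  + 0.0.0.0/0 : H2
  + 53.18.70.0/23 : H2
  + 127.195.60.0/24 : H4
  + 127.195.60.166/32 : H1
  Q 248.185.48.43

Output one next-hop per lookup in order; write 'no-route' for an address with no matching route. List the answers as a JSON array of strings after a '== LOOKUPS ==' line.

Process each operation:
  add 53.0.0.0/8 -> H4 at depth 8
  add 70.0.0.0/8 -> H1 at depth 8
  ? 53.29.109.137  path d0:-→d1:-→d2:-→d3:-→d4:-→d5:-→d6:-→d7:-→d8:H4  best=H4
  add 127.195.0.0/16 -> H0 at depth 16
  ? 127.195.0.16  path d0:-→d1:-→d2:-→d3:-→d4:-→d5:-→d6:-→d7:-→d8:-→d9:-→d10:-→d11:-→d12:-→d13:-→d14:-→d15:-→d16:H0  best=H0
  ? 70.62.202.83  path d0:-→d1:-→d2:-→d3:-→d4:-→d5:-→d6:-→d7:-→d8:H1  best=H1
  add 0.0.0.0/0 -> H5 at depth 0
  add 70.89.96.0/21 -> H5 at depth 21
  ? 70.0.12.254  path d0:H5→d1:-→d2:-→d3:-→d4:-→d5:-→d6:-→d7:-→d8:H1→d9:-  best=H1
  add 127.195.0.0/16 -> H4 at depth 16
  ? 70.0.0.0  path d0:H5→d1:-→d2:-→d3:-→d4:-→d5:-→d6:-→d7:-→d8:H1→d9:-  best=H1
  ? 70.0.0.2  path d0:H5→d1:-→d2:-→d3:-→d4:-→d5:-→d6:-→d7:-→d8:H1→d9:-  best=H1
  add 127.0.0.0/8 -> H2 at depth 8
  ? 70.89.96.0  path d0:H5→d1:-→d2:-→d3:-→d4:-→d5:-→d6:-→d7:-→d8:H1→d9:-→d10:-→d11:-→d12:-→d13:-→d14:-→d15:-→d16:-→d17:-→d18:-→d19:-→d20:-→d21:H5  best=H5
  del 70.0.0.0/8 (clear depth 8)
  add 48.0.0.0/4 -> H4 at depth 4
  ? 53.0.18.103  path d0:H5→d1:-→d2:-→d3:-→d4:H4→d5:-→d6:-→d7:-→d8:H4  best=H4
  add 248.185.62.224/32 -> H4 at depth 32
  ? 248.185.62.224  path d0:H5→d1:-→d2:-→d3:-→d4:-→d5:-→d6:-→d7:-→d8:-→d9:-→d10:-→d11:-→d12:-→d13:-→d14:-→d15:-→d16:-→d17:-→d18:-→d19:-→d20:-→d21:-→d22:-→d23:-→d24:-→d25:-→d26:-→d27:-→d28:-→d29:-→d30:-→d31:-→d32:H4  best=H4
  add 0.0.0.0/0 -> H1 at depth 0
  add 127.195.48.0/20 -> H5 at depth 20
  add 248.185.48.0/20 -> H1 at depth 20
  add 48.0.0.0/4 -> H2 at depth 4
  add 0.0.0.0/0 -> H1 at depth 0
  add 53.18.70.0/24 -> H5 at depth 24
  ? 48.0.2.207  path d0:H1→d1:-→d2:-→d3:-→d4:H2→d5:-  best=H2
  add 248.185.62.0/24 -> H2 at depth 24
  add 248.185.32.0/19 -> H4 at depth 19
  add 0.0.0.0/0 -> H2 at depth 0
  add 53.18.70.0/23 -> H2 at depth 23
  add 127.195.60.0/24 -> H4 at depth 24
  add 127.195.60.166/32 -> H1 at depth 32
  ? 248.185.48.43  path d0:H2→d1:-→d2:-→d3:-→d4:-→d5:-→d6:-→d7:-→d8:-→d9:-→d10:-→d11:-→d12:-→d13:-→d14:-→d15:-→d16:-→d17:-→d18:-→d19:H4→d20:H1  best=H1

== LOOKUPS ==
["H4","H0","H1","H1","H1","H1","H5","H4","H4","H2","H1"]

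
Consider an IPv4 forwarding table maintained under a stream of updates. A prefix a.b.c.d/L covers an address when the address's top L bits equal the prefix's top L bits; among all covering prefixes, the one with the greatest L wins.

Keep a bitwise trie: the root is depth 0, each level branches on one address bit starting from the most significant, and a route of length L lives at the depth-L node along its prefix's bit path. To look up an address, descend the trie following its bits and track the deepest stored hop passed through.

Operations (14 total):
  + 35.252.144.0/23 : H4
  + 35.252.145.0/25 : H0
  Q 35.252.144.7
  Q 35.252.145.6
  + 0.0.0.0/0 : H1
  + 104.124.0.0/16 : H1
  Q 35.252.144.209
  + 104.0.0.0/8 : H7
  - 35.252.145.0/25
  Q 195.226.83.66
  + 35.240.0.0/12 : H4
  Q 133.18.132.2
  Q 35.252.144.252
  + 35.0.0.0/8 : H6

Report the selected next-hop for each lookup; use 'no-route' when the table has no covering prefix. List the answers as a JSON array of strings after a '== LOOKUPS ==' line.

Process each operation:
  + 35.252.144.0/23 (H4) depth=23
  + 35.252.145.0/25 (H0) depth=25
  lookup 35.252.144.7: bits 00100011111111001001000 walk d0:-→d1:-→d2:-→d3:-→d4:-→d5:-→d6:-→d7:-→d8:-→d9:-→d10:-→d11:-→d12:-→d13:-→d14:-→d15:-→d16:-→d17:-→d18:-→d19:-→d20:-→d21:-→d22:-→d23:H4 -> H4
  lookup 35.252.145.6: bits 0010001111111100100100010 walk d0:-→d1:-→d2:-→d3:-→d4:-→d5:-→d6:-→d7:-→d8:-→d9:-→d10:-→d11:-→d12:-→d13:-→d14:-→d15:-→d16:-→d17:-→d18:-→d19:-→d20:-→d21:-→d22:-→d23:H4→d24:-→d25:H0 -> H0
  + 0.0.0.0/0 (H1) depth=0
  + 104.124.0.0/16 (H1) depth=16
  lookup 35.252.144.209: bits 00100011111111001001000 walk d0:H1→d1:-→d2:-→d3:-→d4:-→d5:-→d6:-→d7:-→d8:-→d9:-→d10:-→d11:-→d12:-→d13:-→d14:-→d15:-→d16:-→d17:-→d18:-→d19:-→d20:-→d21:-→d22:-→d23:H4 -> H4
  + 104.0.0.0/8 (H7) depth=8
  - 35.252.145.0/25 clear@25
  lookup 195.226.83.66: bits ε walk d0:H1 -> H1
  + 35.240.0.0/12 (H4) depth=12
  lookup 133.18.132.2: bits ε walk d0:H1 -> H1
  lookup 35.252.144.252: bits 00100011111111001001000 walk d0:H1→d1:-→d2:-→d3:-→d4:-→d5:-→d6:-→d7:-→d8:-→d9:-→d10:-→d11:-→d12:H4→d13:-→d14:-→d15:-→d16:-→d17:-→d18:-→d19:-→d20:-→d21:-→d22:-→d23:H4 -> H4
  + 35.0.0.0/8 (H6) depth=8

== LOOKUPS ==
["H4","H0","H4","H1","H1","H4"]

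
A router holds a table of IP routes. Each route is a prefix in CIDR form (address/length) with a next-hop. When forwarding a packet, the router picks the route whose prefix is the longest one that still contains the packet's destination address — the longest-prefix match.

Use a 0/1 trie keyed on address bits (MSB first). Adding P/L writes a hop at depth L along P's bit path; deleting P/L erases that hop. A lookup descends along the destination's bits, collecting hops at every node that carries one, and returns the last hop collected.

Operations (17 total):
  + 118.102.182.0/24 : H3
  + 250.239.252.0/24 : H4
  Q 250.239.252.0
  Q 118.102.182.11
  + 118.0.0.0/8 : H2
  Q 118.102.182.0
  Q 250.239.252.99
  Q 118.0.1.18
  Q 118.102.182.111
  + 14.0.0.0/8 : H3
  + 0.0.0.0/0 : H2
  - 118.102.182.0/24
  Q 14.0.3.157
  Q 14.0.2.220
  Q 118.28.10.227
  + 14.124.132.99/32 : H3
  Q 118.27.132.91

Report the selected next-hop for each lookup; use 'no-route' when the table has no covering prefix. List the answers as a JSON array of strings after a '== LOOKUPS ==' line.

Process each operation:
  + 118.102.182.0/24 (H3) depth=24
  + 250.239.252.0/24 (H4) depth=24
  Q 250.239.252.0: descend 111110101110111111111100 ; hops seen [H4] ; pick H4
  Q 118.102.182.11: descend 011101100110011010110110 ; hops seen [H3] ; pick H3
  + 118.0.0.0/8 (H2) depth=8
  Q 118.102.182.0: descend 011101100110011010110110 ; hops seen [H2,H3] ; pick H3
  Q 250.239.252.99: descend 111110101110111111111100 ; hops seen [H4] ; pick H4
  Q 118.0.1.18: descend 011101100 ; hops seen [H2] ; pick H2
  Q 118.102.182.111: descend 011101100110011010110110 ; hops seen [H2,H3] ; pick H3
  + 14.0.0.0/8 (H3) depth=8
  + 0.0.0.0/0 (H2) depth=0
  - 118.102.182.0/24 clear@24
  Q 14.0.3.157: descend 00001110 ; hops seen [H2,H3] ; pick H3
  Q 14.0.2.220: descend 00001110 ; hops seen [H2,H3] ; pick H3
  Q 118.28.10.227: descend 011101100 ; hops seen [H2,H2] ; pick H2
  + 14.124.132.99/32 (H3) depth=32
  Q 118.27.132.91: descend 011101100 ; hops seen [H2,H2] ; pick H2

== LOOKUPS ==
["H4","H3","H3","H4","H2","H3","H3","H3","H2","H2"]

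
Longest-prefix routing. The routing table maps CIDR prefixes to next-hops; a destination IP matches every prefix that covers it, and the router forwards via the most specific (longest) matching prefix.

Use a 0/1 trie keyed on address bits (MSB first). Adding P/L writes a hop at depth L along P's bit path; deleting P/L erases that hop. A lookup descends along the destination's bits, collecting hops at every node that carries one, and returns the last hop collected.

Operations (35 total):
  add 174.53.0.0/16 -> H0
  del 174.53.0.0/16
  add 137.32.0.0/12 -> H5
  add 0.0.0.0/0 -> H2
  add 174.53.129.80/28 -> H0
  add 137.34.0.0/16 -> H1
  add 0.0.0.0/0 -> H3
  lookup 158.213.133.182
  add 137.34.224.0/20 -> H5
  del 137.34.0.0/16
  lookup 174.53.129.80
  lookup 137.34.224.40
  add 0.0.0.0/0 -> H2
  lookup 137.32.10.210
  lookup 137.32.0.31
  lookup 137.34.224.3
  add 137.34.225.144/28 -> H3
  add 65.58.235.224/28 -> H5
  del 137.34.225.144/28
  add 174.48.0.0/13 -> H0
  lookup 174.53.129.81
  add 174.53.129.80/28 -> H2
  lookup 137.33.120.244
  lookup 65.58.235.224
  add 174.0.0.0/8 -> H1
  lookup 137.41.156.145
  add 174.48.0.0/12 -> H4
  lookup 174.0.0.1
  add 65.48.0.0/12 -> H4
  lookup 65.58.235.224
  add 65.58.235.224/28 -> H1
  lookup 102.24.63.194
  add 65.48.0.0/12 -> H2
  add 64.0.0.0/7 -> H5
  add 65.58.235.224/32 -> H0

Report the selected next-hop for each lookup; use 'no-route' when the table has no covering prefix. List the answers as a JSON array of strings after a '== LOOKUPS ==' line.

Trace:
  + 174.53.0.0/16 (H0) depth=16
  del 174.53.0.0/16 (clear depth 16)
  + 137.32.0.0/12 (H5) depth=12
  + 0.0.0.0/0 (H2) depth=0
  + 174.53.129.80/28 (H0) depth=28
  + 137.34.0.0/16 (H1) depth=16
  + 0.0.0.0/0 (H3) depth=0
  Q 158.213.133.182: descend 100 ; hops seen [H3] ; pick H3
  + 137.34.224.0/20 (H5) depth=20
  del 137.34.0.0/16 (clear depth 16)
  Q 174.53.129.80: descend 1010111000110101100000010101 ; hops seen [H3,H0] ; pick H0
  Q 137.34.224.40: descend 10001001001000101110 ; hops seen [H3,H5,H5] ; pick H5
  + 0.0.0.0/0 (H2) depth=0
  Q 137.32.10.210: descend 10001001001000 ; hops seen [H2,H5] ; pick H5
  Q 137.32.0.31: descend 10001001001000 ; hops seen [H2,H5] ; pick H5
  Q 137.34.224.3: descend 10001001001000101110 ; hops seen [H2,H5,H5] ; pick H5
  + 137.34.225.144/28 (H3) depth=28
  + 65.58.235.224/28 (H5) depth=28
  del 137.34.225.144/28 (clear depth 28)
  + 174.48.0.0/13 (H0) depth=13
  Q 174.53.129.81: descend 1010111000110101100000010101 ; hops seen [H2,H0,H0] ; pick H0
  + 174.53.129.80/28 (H2) depth=28
  Q 137.33.120.244: descend 10001001001000 ; hops seen [H2,H5] ; pick H5
  Q 65.58.235.224: descend 0100000100111010111010111110 ; hops seen [H2,H5] ; pick H5
  + 174.0.0.0/8 (H1) depth=8
  Q 137.41.156.145: descend 100010010010 ; hops seen [H2,H5] ; pick H5
  + 174.48.0.0/12 (H4) depth=12
  Q 174.0.0.1: descend 1010111000 ; hops seen [H2,H1] ; pick H1
  + 65.48.0.0/12 (H4) depth=12
  Q 65.58.235.224: descend 0100000100111010111010111110 ; hops seen [H2,H4,H5] ; pick H5
  + 65.58.235.224/28 (H1) depth=28
  Q 102.24.63.194: descend 01 ; hops seen [H2] ; pick H2
  + 65.48.0.0/12 (H2) depth=12
  + 64.0.0.0/7 (H5) depth=7
  + 65.58.235.224/32 (H0) depth=32

== LOOKUPS ==
["H3","H0","H5","H5","H5","H5","H0","H5","H5","H5","H1","H5","H2"]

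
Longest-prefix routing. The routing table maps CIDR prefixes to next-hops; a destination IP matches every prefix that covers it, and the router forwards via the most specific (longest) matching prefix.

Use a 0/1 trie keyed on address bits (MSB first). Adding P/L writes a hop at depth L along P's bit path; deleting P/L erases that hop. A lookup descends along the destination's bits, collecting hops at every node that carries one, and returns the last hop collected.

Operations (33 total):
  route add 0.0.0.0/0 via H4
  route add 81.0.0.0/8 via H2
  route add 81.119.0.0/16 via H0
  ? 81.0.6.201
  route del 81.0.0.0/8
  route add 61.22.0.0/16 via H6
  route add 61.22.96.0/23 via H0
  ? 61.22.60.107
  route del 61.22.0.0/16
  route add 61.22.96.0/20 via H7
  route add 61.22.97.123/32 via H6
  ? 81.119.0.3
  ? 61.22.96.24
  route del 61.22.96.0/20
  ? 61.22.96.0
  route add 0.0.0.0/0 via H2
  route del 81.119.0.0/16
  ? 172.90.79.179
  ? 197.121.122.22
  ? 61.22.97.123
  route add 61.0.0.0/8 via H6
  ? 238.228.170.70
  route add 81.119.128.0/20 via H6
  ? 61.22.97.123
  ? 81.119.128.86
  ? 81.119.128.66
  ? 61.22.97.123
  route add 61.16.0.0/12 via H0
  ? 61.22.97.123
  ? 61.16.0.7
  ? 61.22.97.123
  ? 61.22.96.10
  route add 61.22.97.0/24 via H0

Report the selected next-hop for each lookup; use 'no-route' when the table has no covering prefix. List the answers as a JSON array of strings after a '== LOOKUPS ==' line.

Process each operation:
  + 0.0.0.0/0 (H4) depth=0
  + 81.0.0.0/8 (H2) depth=8
  + 81.119.0.0/16 (H0) depth=16
  ? 81.0.6.201  path d0:H4→d1:-→d2:-→d3:-→d4:-→d5:-→d6:-→d7:-→d8:H2→d9:-  best=H2
  - 81.0.0.0/8 clear@8
  + 61.22.0.0/16 (H6) depth=16
  + 61.22.96.0/23 (H0) depth=23
  ? 61.22.60.107  path d0:H4→d1:-→d2:-→d3:-→d4:-→d5:-→d6:-→d7:-→d8:-→d9:-→d10:-→d11:-→d12:-→d13:-→d14:-→d15:-→d16:H6→d17:-  best=H6
  - 61.22.0.0/16 clear@16
  + 61.22.96.0/20 (H7) depth=20
  + 61.22.97.123/32 (H6) depth=32
  ? 81.119.0.3  path d0:H4→d1:-→d2:-→d3:-→d4:-→d5:-→d6:-→d7:-→d8:-→d9:-→d10:-→d11:-→d12:-→d13:-→d14:-→d15:-→d16:H0  best=H0
  ? 61.22.96.24  path d0:H4→d1:-→d2:-→d3:-→d4:-→d5:-→d6:-→d7:-→d8:-→d9:-→d10:-→d11:-→d12:-→d13:-→d14:-→d15:-→d16:-→d17:-→d18:-→d19:-→d20:H7→d21:-→d22:-→d23:H0  best=H0
  - 61.22.96.0/20 clear@20
  ? 61.22.96.0  path d0:H4→d1:-→d2:-→d3:-→d4:-→d5:-→d6:-→d7:-→d8:-→d9:-→d10:-→d11:-→d12:-→d13:-→d14:-→d15:-→d16:-→d17:-→d18:-→d19:-→d20:-→d21:-→d22:-→d23:H0  best=H0
  + 0.0.0.0/0 (H2) depth=0
  - 81.119.0.0/16 clear@16
  ? 172.90.79.179  path d0:H2  best=H2
  ? 197.121.122.22  path d0:H2  best=H2
  ? 61.22.97.123  path d0:H2→d1:-→d2:-→d3:-→d4:-→d5:-→d6:-→d7:-→d8:-→d9:-→d10:-→d11:-→d12:-→d13:-→d14:-→d15:-→d16:-→d17:-→d18:-→d19:-→d20:-→d21:-→d22:-→d23:H0→d24:-→d25:-→d26:-→d27:-→d28:-→d29:-→d30:-→d31:-→d32:H6  best=H6
  + 61.0.0.0/8 (H6) depth=8
  ? 238.228.170.70  path d0:H2  best=H2
  + 81.119.128.0/20 (H6) depth=20
  ? 61.22.97.123  path d0:H2→d1:-→d2:-→d3:-→d4:-→d5:-→d6:-→d7:-→d8:H6→d9:-→d10:-→d11:-→d12:-→d13:-→d14:-→d15:-→d16:-→d17:-→d18:-→d19:-→d20:-→d21:-→d22:-→d23:H0→d24:-→d25:-→d26:-→d27:-→d28:-→d29:-→d30:-→d31:-→d32:H6  best=H6
  ? 81.119.128.86  path d0:H2→d1:-→d2:-→d3:-→d4:-→d5:-→d6:-→d7:-→d8:-→d9:-→d10:-→d11:-→d12:-→d13:-→d14:-→d15:-→d16:-→d17:-→d18:-→d19:-→d20:H6  best=H6
  ? 81.119.128.66  path d0:H2→d1:-→d2:-→d3:-→d4:-→d5:-→d6:-→d7:-→d8:-→d9:-→d10:-→d11:-→d12:-→d13:-→d14:-→d15:-→d16:-→d17:-→d18:-→d19:-→d20:H6  best=H6
  ? 61.22.97.123  path d0:H2→d1:-→d2:-→d3:-→d4:-→d5:-→d6:-→d7:-→d8:H6→d9:-→d10:-→d11:-→d12:-→d13:-→d14:-→d15:-→d16:-→d17:-→d18:-→d19:-→d20:-→d21:-→d22:-→d23:H0→d24:-→d25:-→d26:-→d27:-→d28:-→d29:-→d30:-→d31:-→d32:H6  best=H6
  + 61.16.0.0/12 (H0) depth=12
  ? 61.22.97.123  path d0:H2→d1:-→d2:-→d3:-→d4:-→d5:-→d6:-→d7:-→d8:H6→d9:-→d10:-→d11:-→d12:H0→d13:-→d14:-→d15:-→d16:-→d17:-→d18:-→d19:-→d20:-→d21:-→d22:-→d23:H0→d24:-→d25:-→d26:-→d27:-→d28:-→d29:-→d30:-→d31:-→d32:H6  best=H6
  ? 61.16.0.7  path d0:H2→d1:-→d2:-→d3:-→d4:-→d5:-→d6:-→d7:-→d8:H6→d9:-→d10:-→d11:-→d12:H0→d13:-  best=H0
  ? 61.22.97.123  path d0:H2→d1:-→d2:-→d3:-→d4:-→d5:-→d6:-→d7:-→d8:H6→d9:-→d10:-→d11:-→d12:H0→d13:-→d14:-→d15:-→d16:-→d17:-→d18:-→d19:-→d20:-→d21:-→d22:-→d23:H0→d24:-→d25:-→d26:-→d27:-→d28:-→d29:-→d30:-→d31:-→d32:H6  best=H6
  ? 61.22.96.10  path d0:H2→d1:-→d2:-→d3:-→d4:-→d5:-→d6:-→d7:-→d8:H6→d9:-→d10:-→d11:-→d12:H0→d13:-→d14:-→d15:-→d16:-→d17:-→d18:-→d19:-→d20:-→d21:-→d22:-→d23:H0  best=H0
  + 61.22.97.0/24 (H0) depth=24

== LOOKUPS ==
["H2","H6","H0","H0","H0","H2","H2","H6","H2","H6","H6","H6","H6","H6","H0","H6","H0"]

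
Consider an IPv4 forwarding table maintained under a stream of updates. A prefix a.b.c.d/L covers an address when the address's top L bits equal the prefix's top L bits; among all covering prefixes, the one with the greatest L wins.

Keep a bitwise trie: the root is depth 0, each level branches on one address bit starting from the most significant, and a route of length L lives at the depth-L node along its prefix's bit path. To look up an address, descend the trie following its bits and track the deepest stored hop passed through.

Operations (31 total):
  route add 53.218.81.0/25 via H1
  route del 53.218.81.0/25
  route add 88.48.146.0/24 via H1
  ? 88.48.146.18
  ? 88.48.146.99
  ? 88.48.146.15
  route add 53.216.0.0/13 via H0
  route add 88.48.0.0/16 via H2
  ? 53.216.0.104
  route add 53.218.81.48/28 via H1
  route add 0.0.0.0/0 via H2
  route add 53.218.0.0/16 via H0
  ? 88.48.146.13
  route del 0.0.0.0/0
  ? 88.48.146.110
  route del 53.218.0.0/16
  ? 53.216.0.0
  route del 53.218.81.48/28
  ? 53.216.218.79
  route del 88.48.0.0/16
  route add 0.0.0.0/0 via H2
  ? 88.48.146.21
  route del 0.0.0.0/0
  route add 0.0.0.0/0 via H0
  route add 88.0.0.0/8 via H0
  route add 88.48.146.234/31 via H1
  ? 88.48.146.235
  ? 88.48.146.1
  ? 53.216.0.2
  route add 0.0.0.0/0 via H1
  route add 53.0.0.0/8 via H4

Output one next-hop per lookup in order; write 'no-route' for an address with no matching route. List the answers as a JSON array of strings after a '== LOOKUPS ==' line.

Trace:
  + 53.218.81.0/25 (H1) depth=25
  del 53.218.81.0/25 (clear depth 25)
  + 88.48.146.0/24 (H1) depth=24
  lookup 88.48.146.18: bits 010110000011000010010010 walk d0:-→d1:-→d2:-→d3:-→d4:-→d5:-→d6:-→d7:-→d8:-→d9:-→d10:-→d11:-→d12:-→d13:-→d14:-→d15:-→d16:-→d17:-→d18:-→d19:-→d20:-→d21:-→d22:-→d23:-→d24:H1 -> H1
  lookup 88.48.146.99: bits 010110000011000010010010 walk d0:-→d1:-→d2:-→d3:-→d4:-→d5:-→d6:-→d7:-→d8:-→d9:-→d10:-→d11:-→d12:-→d13:-→d14:-→d15:-→d16:-→d17:-→d18:-→d19:-→d20:-→d21:-→d22:-→d23:-→d24:H1 -> H1
  lookup 88.48.146.15: bits 010110000011000010010010 walk d0:-→d1:-→d2:-→d3:-→d4:-→d5:-→d6:-→d7:-→d8:-→d9:-→d10:-→d11:-→d12:-→d13:-→d14:-→d15:-→d16:-→d17:-→d18:-→d19:-→d20:-→d21:-→d22:-→d23:-→d24:H1 -> H1
  + 53.216.0.0/13 (H0) depth=13
  + 88.48.0.0/16 (H2) depth=16
  lookup 53.216.0.104: bits 00110101110110 walk d0:-→d1:-→d2:-→d3:-→d4:-→d5:-→d6:-→d7:-→d8:-→d9:-→d10:-→d11:-→d12:-→d13:H0→d14:- -> H0
  + 53.218.81.48/28 (H1) depth=28
  + 0.0.0.0/0 (H2) depth=0
  + 53.218.0.0/16 (H0) depth=16
  lookup 88.48.146.13: bits 010110000011000010010010 walk d0:H2→d1:-→d2:-→d3:-→d4:-→d5:-→d6:-→d7:-→d8:-→d9:-→d10:-→d11:-→d12:-→d13:-→d14:-→d15:-→d16:H2→d17:-→d18:-→d19:-→d20:-→d21:-→d22:-→d23:-→d24:H1 -> H1
  del 0.0.0.0/0 (clear depth 0)
  lookup 88.48.146.110: bits 010110000011000010010010 walk d0:-→d1:-→d2:-→d3:-→d4:-→d5:-→d6:-→d7:-→d8:-→d9:-→d10:-→d11:-→d12:-→d13:-→d14:-→d15:-→d16:H2→d17:-→d18:-→d19:-→d20:-→d21:-→d22:-→d23:-→d24:H1 -> H1
  del 53.218.0.0/16 (clear depth 16)
  lookup 53.216.0.0: bits 00110101110110 walk d0:-→d1:-→d2:-→d3:-→d4:-→d5:-→d6:-→d7:-→d8:-→d9:-→d10:-→d11:-→d12:-→d13:H0→d14:- -> H0
  del 53.218.81.48/28 (clear depth 28)
  lookup 53.216.218.79: bits 00110101110110 walk d0:-→d1:-→d2:-→d3:-→d4:-→d5:-→d6:-→d7:-→d8:-→d9:-→d10:-→d11:-→d12:-→d13:H0→d14:- -> H0
  del 88.48.0.0/16 (clear depth 16)
  + 0.0.0.0/0 (H2) depth=0
  lookup 88.48.146.21: bits 010110000011000010010010 walk d0:H2→d1:-→d2:-→d3:-→d4:-→d5:-→d6:-→d7:-→d8:-→d9:-→d10:-→d11:-→d12:-→d13:-→d14:-→d15:-→d16:-→d17:-→d18:-→d19:-→d20:-→d21:-→d22:-→d23:-→d24:H1 -> H1
  del 0.0.0.0/0 (clear depth 0)
  + 0.0.0.0/0 (H0) depth=0
  + 88.0.0.0/8 (H0) depth=8
  + 88.48.146.234/31 (H1) depth=31
  lookup 88.48.146.235: bits 0101100000110000100100101110101 walk d0:H0→d1:-→d2:-→d3:-→d4:-→d5:-→d6:-→d7:-→d8:H0→d9:-→d10:-→d11:-→d12:-→d13:-→d14:-→d15:-→d16:-→d17:-→d18:-→d19:-→d20:-→d21:-→d22:-→d23:-→d24:H1→d25:-→d26:-→d27:-→d28:-→d29:-→d30:-→d31:H1 -> H1
  lookup 88.48.146.1: bits 010110000011000010010010 walk d0:H0→d1:-→d2:-→d3:-→d4:-→d5:-→d6:-→d7:-→d8:H0→d9:-→d10:-→d11:-→d12:-→d13:-→d14:-→d15:-→d16:-→d17:-→d18:-→d19:-→d20:-→d21:-→d22:-→d23:-→d24:H1 -> H1
  lookup 53.216.0.2: bits 00110101110110 walk d0:H0→d1:-→d2:-→d3:-→d4:-→d5:-→d6:-→d7:-→d8:-→d9:-→d10:-→d11:-→d12:-→d13:H0→d14:- -> H0
  + 0.0.0.0/0 (H1) depth=0
  + 53.0.0.0/8 (H4) depth=8

== LOOKUPS ==
["H1","H1","H1","H0","H1","H1","H0","H0","H1","H1","H1","H0"]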